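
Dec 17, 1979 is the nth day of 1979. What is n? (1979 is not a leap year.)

351

Days in months before Dec: 31 + 28 + 31 + 30 + 31 + 30 + 31 + 31 + 30 + 31 + 30 = 334.
Plus 17 days into Dec → day 351.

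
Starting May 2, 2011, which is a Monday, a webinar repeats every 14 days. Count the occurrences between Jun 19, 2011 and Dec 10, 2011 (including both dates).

12

Occurrences land 14·i days after May 2, 2011 for i = 0, 1, 2, …
Jun 19, 2011 is 48 days after the start; 48 ÷ 14 = 3 remainder 6; since the remainder is 6, round up to i = 4. First occurrence in the window: #5 on Jun 27, 2011 (4×14 = 56 days in).
Dec 10, 2011 is 222 days after the start; 222 ÷ 14 = 15 remainder 12. Last occurrence in the window: #16 on Nov 28, 2011.
Occurrences #5 through #16: 12 in total.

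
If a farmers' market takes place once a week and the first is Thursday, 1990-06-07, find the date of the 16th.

The 16th occurrence is 15 intervals after the first: 15 × 7 = 105 days after 1990-06-07.
June has 30 days — 23 days to the end of June leaves 82.
July has 31 days (51 left).
August has 31 days (20 left).
20 days into September → 1990-09-20.

1990-09-20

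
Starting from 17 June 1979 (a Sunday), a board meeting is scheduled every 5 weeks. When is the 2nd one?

22 July 1979

The 2nd occurrence is 1 interval after the first: 1 × 35 = 35 days after 17 June 1979.
June has 30 days — 13 days to the end of June leaves 22.
22 days into July → 22 July 1979.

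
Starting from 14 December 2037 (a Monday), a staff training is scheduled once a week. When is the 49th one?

15 November 2038

The 49th occurrence is 48 intervals after the first: 48 × 7 = 336 days after 14 December 2037.
December has 31 days — 17 days to the end of December leaves 319.
January has 31 days (288 left).
February has 28 days (260 left).
March has 31 days (229 left).
April has 30 days (199 left).
May has 31 days (168 left).
June has 30 days (138 left).
July has 31 days (107 left).
August has 31 days (76 left).
September has 30 days (46 left).
October has 31 days (15 left).
15 days into November → 15 November 2038.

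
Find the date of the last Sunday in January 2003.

The first Sunday of January 2003 is January 5.
January 2003 has 31 days. Adding weeks: 5, 12, 19, 26 — the last one ≤ 31 is the 26th.

January 26, 2003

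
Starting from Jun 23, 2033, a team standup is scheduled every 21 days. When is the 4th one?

Aug 25, 2033

The 4th occurrence is 3 intervals after the first: 3 × 21 = 63 days after Jun 23, 2033.
Jun has 30 days — 7 days to the end of Jun leaves 56.
Jul has 31 days (25 left).
25 days into Aug → Aug 25, 2033.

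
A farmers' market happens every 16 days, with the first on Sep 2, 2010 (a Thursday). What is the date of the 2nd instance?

Sep 18, 2010

The 2nd occurrence is 1 interval after the first: 1 × 16 = 16 days after Sep 2, 2010.
16 days later is Sep 18, 2010.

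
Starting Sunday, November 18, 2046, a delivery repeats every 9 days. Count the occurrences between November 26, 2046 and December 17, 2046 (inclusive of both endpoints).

Occurrences land 9·i days after November 18, 2046 for i = 0, 1, 2, …
November 26, 2046 is 8 days after the start; 8 ÷ 9 = 0 remainder 8; since the remainder is 8, round up to i = 1. First occurrence in the window: #2 on November 27, 2046 (1×9 = 9 days in).
December 17, 2046 is 29 days after the start; 29 ÷ 9 = 3 remainder 2. Last occurrence in the window: #4 on December 15, 2046.
Occurrences #2 through #4: 3 in total.

3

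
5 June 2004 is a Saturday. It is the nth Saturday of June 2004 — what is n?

Day 5 falls in week ⌈5/7⌉ of the month.
Days 1–7 hold the 1st Saturday, 8–14 the 2nd, 15–21 the 3rd, 22–28 the 4th, 29–31 the 5th.
5 is in the range for the 1st.

1st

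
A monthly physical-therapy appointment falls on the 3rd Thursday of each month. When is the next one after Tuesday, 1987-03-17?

March 1987 starts on a Sunday; its first Thursday is the 5th, so the 3rd Thursday is the 19th — 1987-03-19.
1987-03-19 is after 1987-03-17, so that is the next one.

1987-03-19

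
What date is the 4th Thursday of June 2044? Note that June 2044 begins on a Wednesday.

23 June 2044

June 2044 begins on a Wednesday, so the first Thursday is June 2 (1 day later).
The 4th Thursday is 3 weeks later: 2 + 21 = 23.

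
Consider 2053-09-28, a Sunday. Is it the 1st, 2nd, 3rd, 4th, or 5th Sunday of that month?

Day 28 falls in week ⌈28/7⌉ of the month.
Days 1–7 hold the 1st Sunday, 8–14 the 2nd, 15–21 the 3rd, 22–28 the 4th, 29–31 the 5th.
28 is in the range for the 4th.

4th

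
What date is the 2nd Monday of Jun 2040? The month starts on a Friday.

Jun 2040 begins on a Friday, so the first Monday is Jun 4 (3 days later).
The 2nd Monday is 1 weeks later: 4 + 7 = 11.

Jun 11, 2040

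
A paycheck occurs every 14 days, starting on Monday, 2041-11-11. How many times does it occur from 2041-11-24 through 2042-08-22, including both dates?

Occurrences land 14·i days after 2041-11-11 for i = 0, 1, 2, …
2041-11-24 is 13 days after the start; 13 ÷ 14 = 0 remainder 13; since the remainder is 13, round up to i = 1. First occurrence in the window: #2 on 2041-11-25 (1×14 = 14 days in).
2042-08-22 is 284 days after the start; 284 ÷ 14 = 20 remainder 4. Last occurrence in the window: #21 on 2042-08-18.
Occurrences #2 through #21: 20 in total.

20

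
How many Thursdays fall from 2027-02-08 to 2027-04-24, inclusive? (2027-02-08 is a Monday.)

2027-02-08 is a Monday; the first Thursday on or after it is 2027-02-11 (3 days later).
From 2027-02-11 to 2027-04-24: 17 + 31 + 24 = 72 days (rest of February, March, April).
72 ÷ 7 = 10 full weeks with remainder 2, so 10 more Thursdays after the first → 11.

11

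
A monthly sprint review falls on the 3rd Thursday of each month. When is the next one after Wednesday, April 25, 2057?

April 2057 starts on a Sunday; its first Thursday is the 5th, so the 3rd Thursday is the 19th — April 19, 2057.
That is not after April 25, 2057, so look at May 2057.
May 2057 starts on a Tuesday; its first Thursday is the 3rd, so the 3rd Thursday is the 17th — May 17, 2057.

May 17, 2057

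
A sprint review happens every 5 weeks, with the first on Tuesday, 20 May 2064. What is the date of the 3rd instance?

29 July 2064

The 3rd occurrence is 2 intervals after the first: 2 × 35 = 70 days after 20 May 2064.
May has 31 days — 11 days to the end of May leaves 59.
June has 30 days (29 left).
29 days into July → 29 July 2064.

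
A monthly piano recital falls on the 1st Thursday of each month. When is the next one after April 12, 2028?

April 2028 starts on a Saturday, so its 1st Thursday is April 6, 2028 (5 days in).
That is not after April 12, 2028, so look at May 2028.
May 2028 starts on a Monday, so its 1st Thursday is May 4, 2028 (3 days in).

May 4, 2028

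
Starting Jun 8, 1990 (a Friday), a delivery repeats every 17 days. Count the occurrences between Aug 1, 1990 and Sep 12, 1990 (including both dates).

Occurrences land 17·i days after Jun 8, 1990 for i = 0, 1, 2, …
Aug 1, 1990 is 54 days after the start; 54 ÷ 17 = 3 remainder 3; since the remainder is 3, round up to i = 4. First occurrence in the window: #5 on Aug 15, 1990 (4×17 = 68 days in).
Sep 12, 1990 is 96 days after the start; 96 ÷ 17 = 5 remainder 11. Last occurrence in the window: #6 on Sep 1, 1990.
Occurrences #5 through #6: 2 in total.

2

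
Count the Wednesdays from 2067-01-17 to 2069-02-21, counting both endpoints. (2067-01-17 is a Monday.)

2067-01-17 is a Monday; the first Wednesday on or after it is 2067-01-19 (2 days later).
From 2067-01-19 to 2069-02-21: 346 + 366 + 52 = 764 days (rest of 2067, 2068, to 2069-02-21 in 2069).
764 ÷ 7 = 109 full weeks with remainder 1, so 109 more Wednesdays after the first → 110.

110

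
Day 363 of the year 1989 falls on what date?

January has 31 days (363 − 31 = 332 remain).
February has 28 days (332 − 28 = 304 remain).
March has 31 days (304 − 31 = 273 remain).
April has 30 days (273 − 30 = 243 remain).
May has 31 days (243 − 31 = 212 remain).
June has 30 days (212 − 30 = 182 remain).
July has 31 days (182 − 31 = 151 remain).
August has 31 days (151 − 31 = 120 remain).
September has 30 days (120 − 30 = 90 remain).
October has 31 days (90 − 31 = 59 remain).
November has 30 days (59 − 30 = 29 remain).
29 into December → December 29.

December 29, 1989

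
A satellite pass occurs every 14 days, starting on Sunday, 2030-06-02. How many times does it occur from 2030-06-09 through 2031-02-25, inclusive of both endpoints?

19

Occurrences land 14·i days after 2030-06-02 for i = 0, 1, 2, …
2030-06-09 is 7 days after the start; 7 ÷ 14 = 0 remainder 7; since the remainder is 7, round up to i = 1. First occurrence in the window: #2 on 2030-06-16 (1×14 = 14 days in).
2031-02-25 is 268 days after the start; 268 ÷ 14 = 19 remainder 2. Last occurrence in the window: #20 on 2031-02-23.
Occurrences #2 through #20: 19 in total.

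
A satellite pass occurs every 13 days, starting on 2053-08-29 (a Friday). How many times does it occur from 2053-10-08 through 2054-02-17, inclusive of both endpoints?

10

Occurrences land 13·i days after 2053-08-29 for i = 0, 1, 2, …
2053-10-08 is 40 days after the start; 40 ÷ 13 = 3 remainder 1; since the remainder is 1, round up to i = 4. First occurrence in the window: #5 on 2053-10-20 (4×13 = 52 days in).
2054-02-17 is 172 days after the start; 172 ÷ 13 = 13 remainder 3. Last occurrence in the window: #14 on 2054-02-14.
Occurrences #5 through #14: 10 in total.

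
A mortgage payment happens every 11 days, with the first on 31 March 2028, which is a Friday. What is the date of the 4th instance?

3 May 2028

The 4th occurrence is 3 intervals after the first: 3 × 11 = 33 days after 31 March 2028.
March has 31 days — 0 days to the end of March leaves 33.
April has 30 days (3 left).
3 days into May → 3 May 2028.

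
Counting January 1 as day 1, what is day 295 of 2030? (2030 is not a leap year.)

22 October 2030

January has 31 days (295 − 31 = 264 remain).
February has 28 days (264 − 28 = 236 remain).
March has 31 days (236 − 31 = 205 remain).
April has 30 days (205 − 30 = 175 remain).
May has 31 days (175 − 31 = 144 remain).
June has 30 days (144 − 30 = 114 remain).
July has 31 days (114 − 31 = 83 remain).
August has 31 days (83 − 31 = 52 remain).
September has 30 days (52 − 30 = 22 remain).
22 into October → October 22.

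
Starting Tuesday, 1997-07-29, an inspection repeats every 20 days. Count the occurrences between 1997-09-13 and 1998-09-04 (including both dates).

Occurrences land 20·i days after 1997-07-29 for i = 0, 1, 2, …
1997-09-13 is 46 days after the start; 46 ÷ 20 = 2 remainder 6; since the remainder is 6, round up to i = 3. First occurrence in the window: #4 on 1997-09-27 (3×20 = 60 days in).
1998-09-04 is 402 days after the start; 402 ÷ 20 = 20 remainder 2. Last occurrence in the window: #21 on 1998-09-02.
Occurrences #4 through #21: 18 in total.

18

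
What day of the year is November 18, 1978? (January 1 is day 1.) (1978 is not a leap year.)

322

Days in months before November: 31 + 28 + 31 + 30 + 31 + 30 + 31 + 31 + 30 + 31 = 304.
Plus 18 days into November → day 322.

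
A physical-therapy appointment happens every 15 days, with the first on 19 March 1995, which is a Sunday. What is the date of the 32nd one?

The 32nd occurrence is 31 intervals after the first: 31 × 15 = 465 days after 19 March 1995.
March has 31 days — 12 days to the end of March leaves 453.
From end of March to end of 1995 is 275 days (178 left).
January has 31 days (147 left).
February has 29 days (118 left).
March has 31 days (87 left).
April has 30 days (57 left).
May has 31 days (26 left).
26 days into June → 26 June 1996.

26 June 1996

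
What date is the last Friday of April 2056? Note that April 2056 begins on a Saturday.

April 2056 begins on a Saturday, so the first Friday is April 7 (6 days later).
April 2056 has 30 days. Adding weeks: 7, 14, 21, 28 — the last one ≤ 30 is the 28th.

2056-04-28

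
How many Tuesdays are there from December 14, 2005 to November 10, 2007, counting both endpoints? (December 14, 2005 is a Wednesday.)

99

December 14, 2005 is a Wednesday; the first Tuesday on or after it is December 20, 2005 (6 days later).
From December 20, 2005 to November 10, 2007: 11 + 365 + 314 = 690 days (rest of 2005, 2006, to November 10, 2007 in 2007).
690 ÷ 7 = 98 full weeks with remainder 4, so 98 more Tuesdays after the first → 99.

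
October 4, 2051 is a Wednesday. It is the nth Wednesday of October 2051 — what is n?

Day 4 falls in week ⌈4/7⌉ of the month.
Days 1–7 hold the 1st Wednesday, 8–14 the 2nd, 15–21 the 3rd, 22–28 the 4th, 29–31 the 5th.
4 is in the range for the 1st.

1st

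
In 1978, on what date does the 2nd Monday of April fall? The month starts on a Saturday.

April 10, 1978

April 1978 begins on a Saturday, so the first Monday is April 3 (2 days later).
The 2nd Monday is 1 weeks later: 3 + 7 = 10.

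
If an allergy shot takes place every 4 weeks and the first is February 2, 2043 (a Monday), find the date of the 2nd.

March 2, 2043

The 2nd occurrence is 1 interval after the first: 1 × 28 = 28 days after February 2, 2043.
February has 28 days — 26 days to the end of February leaves 2.
2 days into March → March 2, 2043.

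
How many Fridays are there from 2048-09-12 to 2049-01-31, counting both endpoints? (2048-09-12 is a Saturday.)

2048-09-12 is a Saturday; the first Friday on or after it is 2048-09-18 (6 days later).
From 2048-09-18 to 2049-01-31: 12 + 31 + 30 + 31 + 31 = 135 days (rest of September, October, November, December, January).
135 ÷ 7 = 19 full weeks with remainder 2, so 19 more Fridays after the first → 20.

20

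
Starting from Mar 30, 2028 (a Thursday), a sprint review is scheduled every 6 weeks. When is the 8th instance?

The 8th occurrence is 7 intervals after the first: 7 × 42 = 294 days after Mar 30, 2028.
Mar has 31 days — 1 day to the end of Mar leaves 293.
Apr has 30 days (263 left).
May has 31 days (232 left).
Jun has 30 days (202 left).
Jul has 31 days (171 left).
Aug has 31 days (140 left).
Sep has 30 days (110 left).
Oct has 31 days (79 left).
Nov has 30 days (49 left).
Dec has 31 days (18 left).
18 days into Jan → Jan 18, 2029.

Jan 18, 2029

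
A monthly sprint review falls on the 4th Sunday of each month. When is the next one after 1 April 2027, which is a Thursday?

April 2027 starts on a Thursday; its first Sunday is the 4th, so the 4th Sunday is the 25th — 25 April 2027.
25 April 2027 is after 1 April 2027, so that is the next one.

25 April 2027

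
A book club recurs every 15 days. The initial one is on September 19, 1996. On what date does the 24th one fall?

August 30, 1997

The 24th occurrence is 23 intervals after the first: 23 × 15 = 345 days after September 19, 1996.
September has 30 days — 11 days to the end of September leaves 334.
October has 31 days (303 left).
November has 30 days (273 left).
December has 31 days (242 left).
January has 31 days (211 left).
February has 28 days (183 left).
March has 31 days (152 left).
April has 30 days (122 left).
May has 31 days (91 left).
June has 30 days (61 left).
July has 31 days (30 left).
30 days into August → August 30, 1997.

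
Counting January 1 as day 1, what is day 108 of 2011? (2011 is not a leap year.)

Jan has 31 days (108 − 31 = 77 remain).
Feb has 28 days (77 − 28 = 49 remain).
Mar has 31 days (49 − 31 = 18 remain).
18 into Apr → Apr 18.

Apr 18, 2011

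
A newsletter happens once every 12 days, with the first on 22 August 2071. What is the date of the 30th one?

4 August 2072

The 30th occurrence is 29 intervals after the first: 29 × 12 = 348 days after 22 August 2071.
August has 31 days — 9 days to the end of August leaves 339.
September has 30 days (309 left).
October has 31 days (278 left).
November has 30 days (248 left).
December has 31 days (217 left).
January has 31 days (186 left).
February has 29 days (157 left).
March has 31 days (126 left).
April has 30 days (96 left).
May has 31 days (65 left).
June has 30 days (35 left).
July has 31 days (4 left).
4 days into August → 4 August 2072.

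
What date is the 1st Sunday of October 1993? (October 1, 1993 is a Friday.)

1993-10-03

October 1993 begins on a Friday, so the first Sunday is October 3 (2 days later).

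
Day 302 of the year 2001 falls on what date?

October 29, 2001

January has 31 days (302 − 31 = 271 remain).
February has 28 days (271 − 28 = 243 remain).
March has 31 days (243 − 31 = 212 remain).
April has 30 days (212 − 30 = 182 remain).
May has 31 days (182 − 31 = 151 remain).
June has 30 days (151 − 30 = 121 remain).
July has 31 days (121 − 31 = 90 remain).
August has 31 days (90 − 31 = 59 remain).
September has 30 days (59 − 30 = 29 remain).
29 into October → October 29.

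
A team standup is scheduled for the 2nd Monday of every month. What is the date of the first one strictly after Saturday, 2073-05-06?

May 2073 starts on a Monday; its first Monday is the 1st, so the 2nd Monday is the 8th — 2073-05-08.
2073-05-08 is after 2073-05-06, so that is the next one.

2073-05-08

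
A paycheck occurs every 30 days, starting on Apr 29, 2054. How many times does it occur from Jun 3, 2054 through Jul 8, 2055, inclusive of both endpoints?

Occurrences land 30·i days after Apr 29, 2054 for i = 0, 1, 2, …
Jun 3, 2054 is 35 days after the start; 35 ÷ 30 = 1 remainder 5; since the remainder is 5, round up to i = 2. First occurrence in the window: #3 on Jun 28, 2054 (2×30 = 60 days in).
Jul 8, 2055 is 435 days after the start; 435 ÷ 30 = 14 remainder 15. Last occurrence in the window: #15 on Jun 23, 2055.
Occurrences #3 through #15: 13 in total.

13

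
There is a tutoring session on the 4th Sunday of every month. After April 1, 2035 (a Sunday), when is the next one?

April 2035 starts on a Sunday; its first Sunday is the 1st, so the 4th Sunday is the 22nd — April 22, 2035.
April 22, 2035 is after April 1, 2035, so that is the next one.

April 22, 2035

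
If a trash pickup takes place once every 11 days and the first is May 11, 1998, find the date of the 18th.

November 14, 1998

The 18th occurrence is 17 intervals after the first: 17 × 11 = 187 days after May 11, 1998.
May has 31 days — 20 days to the end of May leaves 167.
June has 30 days (137 left).
July has 31 days (106 left).
August has 31 days (75 left).
September has 30 days (45 left).
October has 31 days (14 left).
14 days into November → November 14, 1998.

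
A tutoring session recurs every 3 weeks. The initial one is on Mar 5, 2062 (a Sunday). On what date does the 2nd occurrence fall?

The 2nd occurrence is 1 interval after the first: 1 × 21 = 21 days after Mar 5, 2062.
21 days later is Mar 26, 2062.

Mar 26, 2062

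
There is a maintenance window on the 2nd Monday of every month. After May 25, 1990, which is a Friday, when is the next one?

June 11, 1990

May 1990 starts on a Tuesday; its first Monday is the 7th, so the 2nd Monday is the 14th — May 14, 1990.
That is not after May 25, 1990, so look at June 1990.
June 1990 starts on a Friday; its first Monday is the 4th, so the 2nd Monday is the 11th — June 11, 1990.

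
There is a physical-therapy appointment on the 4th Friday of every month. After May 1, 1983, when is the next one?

May 27, 1983

May 1983 starts on a Sunday; its first Friday is the 6th, so the 4th Friday is the 27th — May 27, 1983.
May 27, 1983 is after May 1, 1983, so that is the next one.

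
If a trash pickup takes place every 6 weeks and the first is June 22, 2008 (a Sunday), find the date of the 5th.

December 7, 2008

The 5th occurrence is 4 intervals after the first: 4 × 42 = 168 days after June 22, 2008.
June has 30 days — 8 days to the end of June leaves 160.
July has 31 days (129 left).
August has 31 days (98 left).
September has 30 days (68 left).
October has 31 days (37 left).
November has 30 days (7 left).
7 days into December → December 7, 2008.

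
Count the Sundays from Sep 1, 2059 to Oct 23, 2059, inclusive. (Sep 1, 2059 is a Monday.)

Sep 1, 2059 is a Monday; the first Sunday on or after it is Sep 7, 2059 (6 days later).
From Sep 7, 2059 to Oct 23, 2059: 23 + 23 = 46 days (rest of Sep, Oct).
46 ÷ 7 = 6 full weeks with remainder 4, so 6 more Sundays after the first → 7.

7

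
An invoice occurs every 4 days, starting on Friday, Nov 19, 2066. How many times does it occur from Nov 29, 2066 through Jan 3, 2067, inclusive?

9

Occurrences land 4·i days after Nov 19, 2066 for i = 0, 1, 2, …
Nov 29, 2066 is 10 days after the start; 10 ÷ 4 = 2 remainder 2; since the remainder is 2, round up to i = 3. First occurrence in the window: #4 on Dec 1, 2066 (3×4 = 12 days in).
Jan 3, 2067 is 45 days after the start; 45 ÷ 4 = 11 remainder 1. Last occurrence in the window: #12 on Jan 2, 2067.
Occurrences #4 through #12: 9 in total.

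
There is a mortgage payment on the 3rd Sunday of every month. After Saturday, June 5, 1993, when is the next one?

June 1993 starts on a Tuesday; its first Sunday is the 6th, so the 3rd Sunday is the 20th — June 20, 1993.
June 20, 1993 is after June 5, 1993, so that is the next one.

June 20, 1993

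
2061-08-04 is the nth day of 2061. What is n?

216

Days in months before August: 31 + 28 + 31 + 30 + 31 + 30 + 31 = 212.
Plus 4 days into August → day 216.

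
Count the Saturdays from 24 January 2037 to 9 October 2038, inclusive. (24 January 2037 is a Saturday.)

24 January 2037 is a Saturday; the first Saturday on or after it is 24 January 2037.
From 24 January 2037 to 9 October 2038: 341 + 282 = 623 days (rest of 2037, to 9 October 2038 in 2038).
623 ÷ 7 = 89 full weeks with remainder 0, so 89 more Saturdays after the first → 90.

90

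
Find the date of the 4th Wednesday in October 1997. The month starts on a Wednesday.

October 1997 begins on a Wednesday, so the first Wednesday is October 1.
The 4th Wednesday is 3 weeks later: 1 + 21 = 22.

October 22, 1997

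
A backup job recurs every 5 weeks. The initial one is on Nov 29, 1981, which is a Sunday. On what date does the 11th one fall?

Nov 14, 1982

The 11th occurrence is 10 intervals after the first: 10 × 35 = 350 days after Nov 29, 1981.
Nov has 30 days — 1 day to the end of Nov leaves 349.
Dec has 31 days (318 left).
Jan has 31 days (287 left).
Feb has 28 days (259 left).
Mar has 31 days (228 left).
Apr has 30 days (198 left).
May has 31 days (167 left).
Jun has 30 days (137 left).
Jul has 31 days (106 left).
Aug has 31 days (75 left).
Sep has 30 days (45 left).
Oct has 31 days (14 left).
14 days into Nov → Nov 14, 1982.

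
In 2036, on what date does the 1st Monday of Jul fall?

Jul 7, 2036

The first Monday of Jul 2036 is Jul 7.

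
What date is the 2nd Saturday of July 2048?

2048-07-11

The first Saturday of July 2048 is July 4.
The 2nd Saturday is 1 weeks later: 4 + 7 = 11.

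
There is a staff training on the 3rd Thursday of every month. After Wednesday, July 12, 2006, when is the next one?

July 20, 2006

July 2006 starts on a Saturday; its first Thursday is the 6th, so the 3rd Thursday is the 20th — July 20, 2006.
July 20, 2006 is after July 12, 2006, so that is the next one.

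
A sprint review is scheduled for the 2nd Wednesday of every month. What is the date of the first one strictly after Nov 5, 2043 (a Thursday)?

Nov 2043 starts on a Sunday; its first Wednesday is the 4th, so the 2nd Wednesday is the 11th — Nov 11, 2043.
Nov 11, 2043 is after Nov 5, 2043, so that is the next one.

Nov 11, 2043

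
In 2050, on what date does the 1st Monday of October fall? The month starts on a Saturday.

October 3, 2050

October 2050 begins on a Saturday, so the first Monday is October 3 (2 days later).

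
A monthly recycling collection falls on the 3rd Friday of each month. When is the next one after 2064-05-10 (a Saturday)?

May 2064 starts on a Thursday; its first Friday is the 2nd, so the 3rd Friday is the 16th — 2064-05-16.
2064-05-16 is after 2064-05-10, so that is the next one.

2064-05-16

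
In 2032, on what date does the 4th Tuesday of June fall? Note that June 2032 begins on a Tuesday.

June 2032 begins on a Tuesday, so the first Tuesday is June 1.
The 4th Tuesday is 3 weeks later: 1 + 21 = 22.

June 22, 2032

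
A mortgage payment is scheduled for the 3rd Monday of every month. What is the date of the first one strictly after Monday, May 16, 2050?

June 20, 2050

May 2050 starts on a Sunday; its first Monday is the 2nd, so the 3rd Monday is the 16th — May 16, 2050.
That is not after May 16, 2050, so look at June 2050.
June 2050 starts on a Wednesday; its first Monday is the 6th, so the 3rd Monday is the 20th — June 20, 2050.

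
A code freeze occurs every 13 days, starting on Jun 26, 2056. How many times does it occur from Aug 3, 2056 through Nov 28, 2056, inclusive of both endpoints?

9

Occurrences land 13·i days after Jun 26, 2056 for i = 0, 1, 2, …
Aug 3, 2056 is 38 days after the start; 38 ÷ 13 = 2 remainder 12; since the remainder is 12, round up to i = 3. First occurrence in the window: #4 on Aug 4, 2056 (3×13 = 39 days in).
Nov 28, 2056 is 155 days after the start; 155 ÷ 13 = 11 remainder 12. Last occurrence in the window: #12 on Nov 16, 2056.
Occurrences #4 through #12: 9 in total.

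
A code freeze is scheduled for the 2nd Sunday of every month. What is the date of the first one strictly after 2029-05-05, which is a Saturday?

May 2029 starts on a Tuesday; its first Sunday is the 6th, so the 2nd Sunday is the 13th — 2029-05-13.
2029-05-13 is after 2029-05-05, so that is the next one.

2029-05-13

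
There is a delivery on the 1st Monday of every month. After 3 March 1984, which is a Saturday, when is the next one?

5 March 1984

March 1984 starts on a Thursday, so its 1st Monday is 5 March 1984 (4 days in).
5 March 1984 is after 3 March 1984, so that is the next one.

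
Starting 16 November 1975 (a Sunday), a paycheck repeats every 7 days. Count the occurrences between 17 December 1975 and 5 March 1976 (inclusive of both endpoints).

Occurrences land 7·i days after 16 November 1975 for i = 0, 1, 2, …
17 December 1975 is 31 days after the start; 31 ÷ 7 = 4 remainder 3; since the remainder is 3, round up to i = 5. First occurrence in the window: #6 on 21 December 1975 (5×7 = 35 days in).
5 March 1976 is 110 days after the start; 110 ÷ 7 = 15 remainder 5. Last occurrence in the window: #16 on 29 February 1976.
Occurrences #6 through #16: 11 in total.

11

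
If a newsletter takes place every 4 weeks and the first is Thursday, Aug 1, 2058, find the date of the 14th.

Jul 31, 2059

The 14th occurrence is 13 intervals after the first: 13 × 28 = 364 days after Aug 1, 2058.
Aug has 31 days — 30 days to the end of Aug leaves 334.
Sep has 30 days (304 left).
Oct has 31 days (273 left).
Nov has 30 days (243 left).
Dec has 31 days (212 left).
Jan has 31 days (181 left).
Feb has 28 days (153 left).
Mar has 31 days (122 left).
Apr has 30 days (92 left).
May has 31 days (61 left).
Jun has 30 days (31 left).
31 days into Jul → Jul 31, 2059.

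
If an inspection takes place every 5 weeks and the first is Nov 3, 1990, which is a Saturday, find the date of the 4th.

Feb 16, 1991

The 4th occurrence is 3 intervals after the first: 3 × 35 = 105 days after Nov 3, 1990.
Nov has 30 days — 27 days to the end of Nov leaves 78.
Dec has 31 days (47 left).
Jan has 31 days (16 left).
16 days into Feb → Feb 16, 1991.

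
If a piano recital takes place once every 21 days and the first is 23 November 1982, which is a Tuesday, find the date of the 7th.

29 March 1983

The 7th occurrence is 6 intervals after the first: 6 × 21 = 126 days after 23 November 1982.
November has 30 days — 7 days to the end of November leaves 119.
December has 31 days (88 left).
January has 31 days (57 left).
February has 28 days (29 left).
29 days into March → 29 March 1983.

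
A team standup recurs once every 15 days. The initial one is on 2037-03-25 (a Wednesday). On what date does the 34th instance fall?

2038-08-02

The 34th occurrence is 33 intervals after the first: 33 × 15 = 495 days after 2037-03-25.
March has 31 days — 6 days to the end of March leaves 489.
From end of March to end of 2037 is 275 days (214 left).
January has 31 days (183 left).
February has 28 days (155 left).
March has 31 days (124 left).
April has 30 days (94 left).
May has 31 days (63 left).
June has 30 days (33 left).
July has 31 days (2 left).
2 days into August → 2038-08-02.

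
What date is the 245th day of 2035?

January has 31 days (245 − 31 = 214 remain).
February has 28 days (214 − 28 = 186 remain).
March has 31 days (186 − 31 = 155 remain).
April has 30 days (155 − 30 = 125 remain).
May has 31 days (125 − 31 = 94 remain).
June has 30 days (94 − 30 = 64 remain).
July has 31 days (64 − 31 = 33 remain).
August has 31 days (33 − 31 = 2 remain).
2 into September → September 2.

September 2, 2035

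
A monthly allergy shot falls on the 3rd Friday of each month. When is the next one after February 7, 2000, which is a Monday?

February 18, 2000

February 2000 starts on a Tuesday; its first Friday is the 4th, so the 3rd Friday is the 18th — February 18, 2000.
February 18, 2000 is after February 7, 2000, so that is the next one.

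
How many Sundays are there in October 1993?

1993-10-01 is a Friday; the first Sunday on or after it is 1993-10-03 (2 days later).
From 1993-10-03 to 1993-10-31 is 31 − 3 = 28 days.
28 ÷ 7 = 4 full weeks with remainder 0, so 4 more Sundays after the first → 5.

5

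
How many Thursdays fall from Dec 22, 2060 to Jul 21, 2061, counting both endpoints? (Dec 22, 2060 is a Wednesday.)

31

Dec 22, 2060 is a Wednesday; the first Thursday on or after it is Dec 23, 2060 (1 day later).
From Dec 23, 2060 to Jul 21, 2061: 8 + 31 + 28 + 31 + 30 + 31 + 30 + 21 = 210 days (rest of Dec, Jan, Feb, Mar, Apr, May, Jun, Jul).
210 ÷ 7 = 30 full weeks with remainder 0, so 30 more Thursdays after the first → 31.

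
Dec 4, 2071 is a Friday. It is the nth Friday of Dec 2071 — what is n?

Day 4 falls in week ⌈4/7⌉ of the month.
Days 1–7 hold the 1st Friday, 8–14 the 2nd, 15–21 the 3rd, 22–28 the 4th, 29–31 the 5th.
4 is in the range for the 1st.

1st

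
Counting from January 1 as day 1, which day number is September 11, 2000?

Days in months before September: 31 + 29 + 31 + 30 + 31 + 30 + 31 + 31 = 244.
Plus 11 days into September → day 255.

255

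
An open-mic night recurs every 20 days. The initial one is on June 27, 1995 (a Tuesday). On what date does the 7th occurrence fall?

October 25, 1995

The 7th occurrence is 6 intervals after the first: 6 × 20 = 120 days after June 27, 1995.
June has 30 days — 3 days to the end of June leaves 117.
July has 31 days (86 left).
August has 31 days (55 left).
September has 30 days (25 left).
25 days into October → October 25, 1995.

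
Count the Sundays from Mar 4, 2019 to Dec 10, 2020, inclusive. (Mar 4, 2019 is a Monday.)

Mar 4, 2019 is a Monday; the first Sunday on or after it is Mar 10, 2019 (6 days later).
From Mar 10, 2019 to Dec 10, 2020: 296 + 345 = 641 days (rest of 2019, to Dec 10, 2020 in 2020).
641 ÷ 7 = 91 full weeks with remainder 4, so 91 more Sundays after the first → 92.

92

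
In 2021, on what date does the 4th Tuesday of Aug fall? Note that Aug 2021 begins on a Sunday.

Aug 24, 2021

Aug 2021 begins on a Sunday, so the first Tuesday is Aug 3 (2 days later).
The 4th Tuesday is 3 weeks later: 3 + 21 = 24.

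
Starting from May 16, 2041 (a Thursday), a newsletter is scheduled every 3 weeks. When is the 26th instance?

Oct 23, 2042

The 26th occurrence is 25 intervals after the first: 25 × 21 = 525 days after May 16, 2041.
May has 31 days — 15 days to the end of May leaves 510.
From end of May to end of 2041 is 214 days (296 left).
Jan has 31 days (265 left).
Feb has 28 days (237 left).
Mar has 31 days (206 left).
Apr has 30 days (176 left).
May has 31 days (145 left).
Jun has 30 days (115 left).
Jul has 31 days (84 left).
Aug has 31 days (53 left).
Sep has 30 days (23 left).
23 days into Oct → Oct 23, 2042.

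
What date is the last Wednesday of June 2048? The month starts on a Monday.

24 June 2048

June 2048 begins on a Monday, so the first Wednesday is June 3 (2 days later).
June 2048 has 30 days. Adding weeks: 3, 10, 17, 24 — the last one ≤ 30 is the 24th.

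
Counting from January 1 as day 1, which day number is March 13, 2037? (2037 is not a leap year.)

Days in months before March: 31 + 28 = 59.
Plus 13 days into March → day 72.

72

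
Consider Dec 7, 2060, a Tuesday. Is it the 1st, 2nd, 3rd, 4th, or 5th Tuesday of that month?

Day 7 falls in week ⌈7/7⌉ of the month.
Days 1–7 hold the 1st Tuesday, 8–14 the 2nd, 15–21 the 3rd, 22–28 the 4th, 29–31 the 5th.
7 is in the range for the 1st.

1st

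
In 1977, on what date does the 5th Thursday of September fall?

The first Thursday of September 1977 is September 1.
The 5th Thursday is 4 weeks later: 1 + 28 = 29.

29 September 1977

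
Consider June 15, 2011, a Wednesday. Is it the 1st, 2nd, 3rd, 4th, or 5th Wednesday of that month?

3rd

Day 15 falls in week ⌈15/7⌉ of the month.
Days 1–7 hold the 1st Wednesday, 8–14 the 2nd, 15–21 the 3rd, 22–28 the 4th, 29–31 the 5th.
15 is in the range for the 3rd.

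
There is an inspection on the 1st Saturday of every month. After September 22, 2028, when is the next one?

October 7, 2028

September 2028 starts on a Friday, so its 1st Saturday is September 2, 2028 (1 day in).
That is not after September 22, 2028, so look at October 2028.
October 2028 starts on a Sunday, so its 1st Saturday is October 7, 2028 (6 days in).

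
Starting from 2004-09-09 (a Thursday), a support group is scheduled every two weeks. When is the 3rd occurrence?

The 3rd occurrence is 2 intervals after the first: 2 × 14 = 28 days after 2004-09-09.
September has 30 days — 21 days to the end of September leaves 7.
7 days into October → 2004-10-07.

2004-10-07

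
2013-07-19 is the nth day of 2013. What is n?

200

Days in months before July: 31 + 28 + 31 + 30 + 31 + 30 = 181.
Plus 19 days into July → day 200.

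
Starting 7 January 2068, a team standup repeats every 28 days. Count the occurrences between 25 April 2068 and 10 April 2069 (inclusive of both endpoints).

Occurrences land 28·i days after 7 January 2068 for i = 0, 1, 2, …
25 April 2068 is 109 days after the start; 109 ÷ 28 = 3 remainder 25; since the remainder is 25, round up to i = 4. First occurrence in the window: #5 on 28 April 2068 (4×28 = 112 days in).
10 April 2069 is 459 days after the start; 459 ÷ 28 = 16 remainder 11. Last occurrence in the window: #17 on 30 March 2069.
Occurrences #5 through #17: 13 in total.

13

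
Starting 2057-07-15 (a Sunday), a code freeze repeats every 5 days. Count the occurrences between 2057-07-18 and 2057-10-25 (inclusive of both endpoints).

20

Occurrences land 5·i days after 2057-07-15 for i = 0, 1, 2, …
2057-07-18 is 3 days after the start; 3 ÷ 5 = 0 remainder 3; since the remainder is 3, round up to i = 1. First occurrence in the window: #2 on 2057-07-20 (1×5 = 5 days in).
2057-10-25 is 102 days after the start; 102 ÷ 5 = 20 remainder 2. Last occurrence in the window: #21 on 2057-10-23.
Occurrences #2 through #21: 20 in total.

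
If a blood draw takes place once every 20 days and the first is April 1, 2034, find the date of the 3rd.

The 3rd occurrence is 2 intervals after the first: 2 × 20 = 40 days after April 1, 2034.
April has 30 days — 29 days to the end of April leaves 11.
11 days into May → May 11, 2034.

May 11, 2034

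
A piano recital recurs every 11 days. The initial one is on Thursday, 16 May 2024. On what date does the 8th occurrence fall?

1 August 2024

The 8th occurrence is 7 intervals after the first: 7 × 11 = 77 days after 16 May 2024.
May has 31 days — 15 days to the end of May leaves 62.
June has 30 days (32 left).
July has 31 days (1 left).
1 day into August → 1 August 2024.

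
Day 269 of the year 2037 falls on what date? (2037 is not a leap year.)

January has 31 days (269 − 31 = 238 remain).
February has 28 days (238 − 28 = 210 remain).
March has 31 days (210 − 31 = 179 remain).
April has 30 days (179 − 30 = 149 remain).
May has 31 days (149 − 31 = 118 remain).
June has 30 days (118 − 30 = 88 remain).
July has 31 days (88 − 31 = 57 remain).
August has 31 days (57 − 31 = 26 remain).
26 into September → September 26.

September 26, 2037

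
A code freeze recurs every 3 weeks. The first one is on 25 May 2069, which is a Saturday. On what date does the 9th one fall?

9 November 2069

The 9th occurrence is 8 intervals after the first: 8 × 21 = 168 days after 25 May 2069.
May has 31 days — 6 days to the end of May leaves 162.
June has 30 days (132 left).
July has 31 days (101 left).
August has 31 days (70 left).
September has 30 days (40 left).
October has 31 days (9 left).
9 days into November → 9 November 2069.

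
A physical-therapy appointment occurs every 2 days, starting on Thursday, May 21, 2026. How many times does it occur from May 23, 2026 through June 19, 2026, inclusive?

14

Occurrences land 2·i days after May 21, 2026 for i = 0, 1, 2, …
May 23, 2026 is 2 days after the start; 2 ÷ 2 = 1 remainder 0. First occurrence in the window: #2 on May 23, 2026 (1×2 = 2 days in).
June 19, 2026 is 29 days after the start; 29 ÷ 2 = 14 remainder 1. Last occurrence in the window: #15 on June 18, 2026.
Occurrences #2 through #15: 14 in total.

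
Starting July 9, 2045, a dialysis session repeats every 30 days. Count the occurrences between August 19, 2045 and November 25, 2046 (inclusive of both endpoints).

Occurrences land 30·i days after July 9, 2045 for i = 0, 1, 2, …
August 19, 2045 is 41 days after the start; 41 ÷ 30 = 1 remainder 11; since the remainder is 11, round up to i = 2. First occurrence in the window: #3 on September 7, 2045 (2×30 = 60 days in).
November 25, 2046 is 504 days after the start; 504 ÷ 30 = 16 remainder 24. Last occurrence in the window: #17 on November 1, 2046.
Occurrences #3 through #17: 15 in total.

15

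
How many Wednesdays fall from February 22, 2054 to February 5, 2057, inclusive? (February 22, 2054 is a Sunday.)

154

February 22, 2054 is a Sunday; the first Wednesday on or after it is February 25, 2054 (3 days later).
From February 25, 2054 to February 5, 2057: 309 + 365 + 366 + 36 = 1076 days (rest of 2054, 2055, 2056, to February 5, 2057 in 2057).
1076 ÷ 7 = 153 full weeks with remainder 5, so 153 more Wednesdays after the first → 154.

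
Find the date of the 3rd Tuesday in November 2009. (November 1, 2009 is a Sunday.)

November 2009 begins on a Sunday, so the first Tuesday is November 3 (2 days later).
The 3rd Tuesday is 2 weeks later: 3 + 14 = 17.

2009-11-17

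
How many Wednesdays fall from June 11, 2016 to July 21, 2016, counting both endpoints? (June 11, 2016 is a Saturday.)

June 11, 2016 is a Saturday; the first Wednesday on or after it is June 15, 2016 (4 days later).
From June 15, 2016 to July 21, 2016: 15 + 21 = 36 days (rest of June, July).
36 ÷ 7 = 5 full weeks with remainder 1, so 5 more Wednesdays after the first → 6.

6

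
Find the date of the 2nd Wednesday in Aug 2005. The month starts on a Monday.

Aug 10, 2005

Aug 2005 begins on a Monday, so the first Wednesday is Aug 3 (2 days later).
The 2nd Wednesday is 1 weeks later: 3 + 7 = 10.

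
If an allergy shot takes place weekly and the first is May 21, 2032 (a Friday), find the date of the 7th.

July 2, 2032

The 7th occurrence is 6 intervals after the first: 6 × 7 = 42 days after May 21, 2032.
May has 31 days — 10 days to the end of May leaves 32.
June has 30 days (2 left).
2 days into July → July 2, 2032.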